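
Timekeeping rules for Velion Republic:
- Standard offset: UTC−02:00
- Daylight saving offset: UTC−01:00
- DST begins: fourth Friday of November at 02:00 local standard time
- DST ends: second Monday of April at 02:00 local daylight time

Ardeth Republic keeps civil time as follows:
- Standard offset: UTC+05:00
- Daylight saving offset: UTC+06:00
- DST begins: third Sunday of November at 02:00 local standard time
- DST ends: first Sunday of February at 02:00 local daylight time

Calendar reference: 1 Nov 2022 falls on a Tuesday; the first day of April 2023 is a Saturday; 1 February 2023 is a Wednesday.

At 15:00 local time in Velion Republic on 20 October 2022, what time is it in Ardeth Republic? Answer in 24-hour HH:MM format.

22:00

1 November 2022 is a Tuesday, so the first Friday is November 4 and the fourth is November 25.
1 April 2023 is a Saturday, so the first Monday is April 3 and the second is April 10.
20 October 2022 does not fall between 25 November 2022 and 10 April 2023, so daylight saving is not in effect and Velion Republic is at UTC−02:00.
15:00 Velion Republic + 2h = 17:00 UTC.
1 November 2022 is a Tuesday, so the first Sunday is November 6 and the third is November 20.
1 February 2023 is a Wednesday, so the first Sunday is February 5.
At the standard offset (UTC+05:00), 17:00 UTC + 5h = 22:00 Ardeth Republic standard time.
The standard-time date in Ardeth Republic, 20 October 2022, does not fall between 20 November 2022 and 5 February 2023, so daylight saving is not in effect and Ardeth Republic is at UTC+05:00.
17:00 UTC + 5h = 22:00 Ardeth Republic.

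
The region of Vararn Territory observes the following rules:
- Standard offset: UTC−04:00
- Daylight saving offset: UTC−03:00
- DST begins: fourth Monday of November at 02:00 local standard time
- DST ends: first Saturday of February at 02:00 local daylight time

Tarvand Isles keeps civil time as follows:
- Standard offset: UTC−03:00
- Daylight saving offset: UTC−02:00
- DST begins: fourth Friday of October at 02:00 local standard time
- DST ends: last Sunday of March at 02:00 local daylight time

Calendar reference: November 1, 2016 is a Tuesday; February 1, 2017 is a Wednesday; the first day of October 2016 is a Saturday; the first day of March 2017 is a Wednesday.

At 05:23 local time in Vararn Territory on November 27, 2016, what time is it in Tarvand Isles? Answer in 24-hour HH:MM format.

1 November 2016 is a Tuesday, so the first Monday is November 7 and the fourth is November 28.
1 February 2017 is a Wednesday, so the first Saturday is February 4.
November 27, 2016 does not fall between 28 November 2016 and 4 February 2017, so daylight saving is not in effect and Vararn Territory is at UTC−04:00.
05:23 Vararn Territory + 4h = 09:23 UTC.
1 October 2016 is a Saturday, so the first Friday is October 7 and the fourth is October 28.
1 March 2017 is a Wednesday, so Sundays fall on 5, 12, 19, 26; the last is March 26.
At the standard offset (UTC−03:00), 09:23 UTC − 3h = 06:23 Tarvand Isles standard time.
The standard-time date in Tarvand Isles, November 27, 2016, falls between 28 October 2016 and 26 March 2017, so daylight saving is in effect and Tarvand Isles is at UTC−02:00.
09:23 UTC − 2h = 07:23 Tarvand Isles.

07:23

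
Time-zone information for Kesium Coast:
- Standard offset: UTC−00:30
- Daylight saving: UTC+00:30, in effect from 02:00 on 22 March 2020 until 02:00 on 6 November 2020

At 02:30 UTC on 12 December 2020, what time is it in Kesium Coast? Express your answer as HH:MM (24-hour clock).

02:00

At the standard offset (UTC−00:30), 02:30 UTC − 0h30m = 02:00 Kesium Coast standard time.
The standard-time date in Kesium Coast, 12 December 2020, is outside the daylight-saving period (22 March – 6 November), so Kesium Coast is on standard time, UTC−00:30.
02:30 UTC − 0h30m = 02:00 local.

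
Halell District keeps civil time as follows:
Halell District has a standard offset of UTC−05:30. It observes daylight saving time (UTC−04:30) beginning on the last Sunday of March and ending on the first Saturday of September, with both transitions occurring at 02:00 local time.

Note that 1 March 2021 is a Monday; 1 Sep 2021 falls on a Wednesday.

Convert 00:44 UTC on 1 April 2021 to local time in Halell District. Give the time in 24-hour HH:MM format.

20:14

1 March 2021 is a Monday, so Sundays fall on 7, 14, 21, 28; the last is March 28.
1 September 2021 is a Wednesday, so the first Saturday is September 4.
At the standard offset (UTC−05:30), 00:44 UTC − 5h30m = 19:14 Halell District standard time (rolling into the previous day, 31 March 2021).
Daylight saving runs 28 March – 4 September; the standard-time date in Halell District, 31 March 2021, is inside that window, so Halell District is at UTC−04:30.
00:44 UTC − 4h30m = 20:14 local (rolling into the previous day, 31 March 2021).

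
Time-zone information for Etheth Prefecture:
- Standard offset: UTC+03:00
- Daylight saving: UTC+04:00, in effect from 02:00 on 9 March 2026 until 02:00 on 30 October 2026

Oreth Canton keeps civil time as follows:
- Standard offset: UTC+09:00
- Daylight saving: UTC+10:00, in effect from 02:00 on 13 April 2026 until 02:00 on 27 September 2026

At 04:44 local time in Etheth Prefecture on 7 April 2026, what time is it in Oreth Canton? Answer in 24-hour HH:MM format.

09:44

7 April 2026 lies within the daylight-saving period (9 March – 30 October), so Etheth Prefecture is on daylight time, UTC+04:00.
04:44 Etheth Prefecture − 4h = 00:44 UTC.
At the standard offset (UTC+09:00), 00:44 UTC + 9h = 09:44 Oreth Canton standard time.
The standard-time date in Oreth Canton, 7 April 2026, does not fall between 13 April and 27 September, so daylight saving is not in effect and Oreth Canton is at UTC+09:00.
00:44 UTC + 9h = 09:44 Oreth Canton.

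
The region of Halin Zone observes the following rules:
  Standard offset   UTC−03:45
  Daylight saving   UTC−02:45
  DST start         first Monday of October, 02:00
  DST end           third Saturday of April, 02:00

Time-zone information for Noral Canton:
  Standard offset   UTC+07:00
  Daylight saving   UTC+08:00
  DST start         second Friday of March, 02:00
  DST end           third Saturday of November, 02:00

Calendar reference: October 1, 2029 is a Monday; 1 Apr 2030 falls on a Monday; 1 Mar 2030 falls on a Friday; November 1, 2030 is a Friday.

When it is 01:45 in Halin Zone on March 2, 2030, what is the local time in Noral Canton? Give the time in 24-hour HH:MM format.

1 October 2029 is a Monday, so the first Monday is October 1.
1 April 2030 is a Monday, so the first Saturday is April 6 and the third is April 20.
Daylight saving runs 1 October 2029 – 20 April 2030; March 2, 2030 is inside that window, so Halin Zone is at UTC−02:45.
01:45 Halin Zone + 2h45m = 04:30 UTC.
1 March 2030 is a Friday, so the first Friday is March 1 and the second is March 8.
1 November 2030 is a Friday, so the first Saturday is November 2 and the third is November 16.
At the standard offset (UTC+07:00), 04:30 UTC + 7h = 11:30 Noral Canton standard time.
The standard-time date in Noral Canton, March 2, 2030, does not fall between 8 March and 16 November, so daylight saving is not in effect and Noral Canton is at UTC+07:00.
04:30 UTC + 7h = 11:30 Noral Canton.

11:30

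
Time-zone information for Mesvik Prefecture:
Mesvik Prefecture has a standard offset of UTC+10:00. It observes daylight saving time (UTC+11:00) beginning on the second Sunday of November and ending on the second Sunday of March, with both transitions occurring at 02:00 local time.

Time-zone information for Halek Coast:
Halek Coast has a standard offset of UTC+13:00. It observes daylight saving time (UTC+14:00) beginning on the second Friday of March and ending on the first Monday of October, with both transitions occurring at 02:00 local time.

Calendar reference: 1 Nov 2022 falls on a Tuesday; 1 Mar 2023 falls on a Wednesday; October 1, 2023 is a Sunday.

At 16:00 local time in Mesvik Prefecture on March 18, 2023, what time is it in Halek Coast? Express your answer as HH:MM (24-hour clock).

20:00

1 November 2022 is a Tuesday, so the first Sunday is November 6 and the second is November 13.
1 March 2023 is a Wednesday, so the first Sunday is March 5 and the second is March 12.
March 18, 2023 is outside the daylight-saving period (13 November 2022 – 12 March 2023), so Mesvik Prefecture is on standard time, UTC+10:00.
16:00 Mesvik Prefecture − 10h = 06:00 UTC.
1 March 2023 is a Wednesday, so the first Friday is March 3 and the second is March 10.
1 October 2023 is a Sunday, so the first Monday is October 2.
At the standard offset (UTC+13:00), 06:00 UTC + 13h = 19:00 Halek Coast standard time.
The standard-time date in Halek Coast, March 18, 2023, lies within the daylight-saving period (10 March – 2 October), so Halek Coast is on daylight time, UTC+14:00.
06:00 UTC + 14h = 20:00 Halek Coast.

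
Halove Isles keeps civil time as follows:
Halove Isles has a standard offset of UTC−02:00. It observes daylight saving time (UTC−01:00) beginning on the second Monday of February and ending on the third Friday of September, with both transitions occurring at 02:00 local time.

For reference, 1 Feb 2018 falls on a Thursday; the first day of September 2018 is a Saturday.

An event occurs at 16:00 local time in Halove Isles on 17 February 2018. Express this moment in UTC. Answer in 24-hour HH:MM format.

1 February 2018 is a Thursday, so the first Monday is February 5 and the second is February 12.
1 September 2018 is a Saturday, so the first Friday is September 7 and the third is September 21.
Daylight saving runs 12 February – 21 September; 17 February 2018 is inside that window, so Halove Isles is at UTC−01:00.
16:00 local + 1h = 17:00 UTC.

17:00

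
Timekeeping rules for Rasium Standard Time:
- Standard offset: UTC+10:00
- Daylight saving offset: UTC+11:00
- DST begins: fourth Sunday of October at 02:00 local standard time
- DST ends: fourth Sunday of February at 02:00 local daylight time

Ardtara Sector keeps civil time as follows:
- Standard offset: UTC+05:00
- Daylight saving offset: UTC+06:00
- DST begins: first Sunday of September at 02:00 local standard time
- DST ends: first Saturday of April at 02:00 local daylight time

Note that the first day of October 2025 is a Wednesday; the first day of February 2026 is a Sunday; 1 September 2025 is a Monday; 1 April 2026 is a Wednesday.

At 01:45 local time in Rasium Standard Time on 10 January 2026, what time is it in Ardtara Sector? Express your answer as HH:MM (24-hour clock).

20:45

1 October 2025 is a Wednesday, so the first Sunday is October 5 and the fourth is October 26.
1 February 2026 is a Sunday, so the first Sunday is February 1 and the fourth is February 22.
10 January 2026 falls between 26 October 2025 and 22 February 2026, so daylight saving is in effect and Rasium Standard Time is at UTC+11:00.
01:45 Rasium Standard Time − 11h = 14:45 UTC (rolling into the previous day, 9 January 2026).
1 September 2025 is a Monday, so the first Sunday is September 7.
1 April 2026 is a Wednesday, so the first Saturday is April 4.
At the standard offset (UTC+05:00), 14:45 UTC + 5h = 19:45 Ardtara Sector standard time.
The standard-time date in Ardtara Sector, 9 January 2026, lies within the daylight-saving period (7 September 2025 – 4 April 2026), so Ardtara Sector is on daylight time, UTC+06:00.
14:45 UTC + 6h = 20:45 Ardtara Sector.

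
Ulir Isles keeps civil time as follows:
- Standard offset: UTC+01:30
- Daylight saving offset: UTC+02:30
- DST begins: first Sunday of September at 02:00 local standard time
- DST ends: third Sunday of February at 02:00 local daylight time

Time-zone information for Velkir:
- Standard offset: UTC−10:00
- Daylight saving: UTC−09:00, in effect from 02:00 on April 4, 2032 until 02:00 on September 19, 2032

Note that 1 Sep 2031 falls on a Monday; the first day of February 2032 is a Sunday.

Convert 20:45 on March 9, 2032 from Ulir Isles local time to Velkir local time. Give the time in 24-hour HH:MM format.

09:15

1 September 2031 is a Monday, so the first Sunday is September 7.
1 February 2032 is a Sunday, so the first Sunday is February 1 and the third is February 15.
Daylight saving runs 7 September 2031 – 15 February 2032; March 9, 2032 is outside that window, so Ulir Isles is on standard time at UTC+01:30.
20:45 Ulir Isles − 1h30m = 19:15 UTC.
At the standard offset (UTC−10:00), 19:15 UTC − 10h = 09:15 Velkir standard time.
The standard-time date in Velkir, March 9, 2032, is outside the daylight-saving period (4 April – 19 September), so Velkir is on standard time, UTC−10:00.
19:15 UTC − 10h = 09:15 Velkir.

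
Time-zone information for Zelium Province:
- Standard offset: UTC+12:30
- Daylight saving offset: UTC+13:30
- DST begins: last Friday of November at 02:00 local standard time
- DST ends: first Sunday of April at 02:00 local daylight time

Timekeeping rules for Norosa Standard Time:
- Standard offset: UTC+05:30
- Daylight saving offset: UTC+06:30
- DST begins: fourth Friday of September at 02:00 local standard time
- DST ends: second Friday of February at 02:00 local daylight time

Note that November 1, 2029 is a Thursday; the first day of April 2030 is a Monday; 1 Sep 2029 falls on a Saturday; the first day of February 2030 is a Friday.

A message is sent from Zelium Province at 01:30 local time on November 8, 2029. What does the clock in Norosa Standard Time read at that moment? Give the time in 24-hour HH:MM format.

1 November 2029 is a Thursday, so Fridays fall on 2, 9, 16, 23, 30; the last is November 30.
1 April 2030 is a Monday, so the first Sunday is April 7.
Daylight saving runs 30 November 2029 – 7 April 2030; November 8, 2029 is outside that window, so Zelium Province is on standard time at UTC+12:30.
01:30 Zelium Province − 12h30m = 13:00 UTC (rolling into the previous day, 7 November 2029).
1 September 2029 is a Saturday, so the first Friday is September 7 and the fourth is September 28.
1 February 2030 is a Friday, so the first Friday is February 1 and the second is February 8.
At the standard offset (UTC+05:30), 13:00 UTC + 5h30m = 18:30 Norosa Standard Time standard time.
Daylight saving runs 28 September 2029 – 8 February 2030; the standard-time date in Norosa Standard Time, November 7, 2029, is inside that window, so Norosa Standard Time is at UTC+06:30.
13:00 UTC + 6h30m = 19:30 Norosa Standard Time.

19:30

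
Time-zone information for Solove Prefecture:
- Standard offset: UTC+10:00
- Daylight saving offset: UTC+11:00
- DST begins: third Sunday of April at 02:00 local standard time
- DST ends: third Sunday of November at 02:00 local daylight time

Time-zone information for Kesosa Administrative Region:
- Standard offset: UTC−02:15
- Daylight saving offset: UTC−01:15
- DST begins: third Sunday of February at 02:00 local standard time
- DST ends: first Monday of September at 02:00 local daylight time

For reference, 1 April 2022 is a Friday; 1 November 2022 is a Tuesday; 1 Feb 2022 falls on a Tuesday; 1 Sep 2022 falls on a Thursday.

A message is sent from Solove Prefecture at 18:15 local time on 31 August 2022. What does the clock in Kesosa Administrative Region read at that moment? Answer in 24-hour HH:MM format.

1 April 2022 is a Friday, so the first Sunday is April 3 and the third is April 17.
1 November 2022 is a Tuesday, so the first Sunday is November 6 and the third is November 20.
31 August 2022 falls between 17 April and 20 November, so daylight saving is in effect and Solove Prefecture is at UTC+11:00.
18:15 Solove Prefecture − 11h = 07:15 UTC.
1 February 2022 is a Tuesday, so the first Sunday is February 6 and the third is February 20.
1 September 2022 is a Thursday, so the first Monday is September 5.
At the standard offset (UTC−02:15), 07:15 UTC − 2h15m = 05:00 Kesosa Administrative Region standard time.
The standard-time date in Kesosa Administrative Region, 31 August 2022, lies within the daylight-saving period (20 February – 5 September), so Kesosa Administrative Region is on daylight time, UTC−01:15.
07:15 UTC − 1h15m = 06:00 Kesosa Administrative Region.

06:00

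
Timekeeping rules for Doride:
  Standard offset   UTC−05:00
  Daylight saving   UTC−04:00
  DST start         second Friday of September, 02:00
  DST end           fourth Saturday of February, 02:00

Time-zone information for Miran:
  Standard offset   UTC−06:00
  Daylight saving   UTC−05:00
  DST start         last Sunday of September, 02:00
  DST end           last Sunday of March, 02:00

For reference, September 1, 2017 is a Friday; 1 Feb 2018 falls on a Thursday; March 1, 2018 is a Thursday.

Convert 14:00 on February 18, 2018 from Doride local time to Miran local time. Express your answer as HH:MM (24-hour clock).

1 September 2017 is a Friday, so the first Friday is September 1 and the second is September 8.
1 February 2018 is a Thursday, so the first Saturday is February 3 and the fourth is February 24.
February 18, 2018 falls between 8 September 2017 and 24 February 2018, so daylight saving is in effect and Doride is at UTC−04:00.
14:00 Doride + 4h = 18:00 UTC.
1 September 2017 is a Friday, so Sundays fall on 3, 10, 17, 24; the last is September 24.
1 March 2018 is a Thursday, so Sundays fall on 4, 11, 18, 25; the last is March 25.
At the standard offset (UTC−06:00), 18:00 UTC − 6h = 12:00 Miran standard time.
Daylight saving runs 24 September 2017 – 25 March 2018; the standard-time date in Miran, February 18, 2018, is inside that window, so Miran is at UTC−05:00.
18:00 UTC − 5h = 13:00 Miran.

13:00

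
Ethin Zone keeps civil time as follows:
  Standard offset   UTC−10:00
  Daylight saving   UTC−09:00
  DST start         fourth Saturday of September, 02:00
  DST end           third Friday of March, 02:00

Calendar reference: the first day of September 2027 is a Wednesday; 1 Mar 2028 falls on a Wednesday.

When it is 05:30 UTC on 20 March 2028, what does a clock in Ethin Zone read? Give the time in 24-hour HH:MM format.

19:30

1 September 2027 is a Wednesday, so the first Saturday is September 4 and the fourth is September 25.
1 March 2028 is a Wednesday, so the first Friday is March 3 and the third is March 17.
At the standard offset (UTC−10:00), 05:30 UTC − 10h = 19:30 Ethin Zone standard time (rolling into the previous day, 19 March 2028).
The standard-time date in Ethin Zone, 19 March 2028, is outside the daylight-saving period (25 September 2027 – 17 March 2028), so Ethin Zone is on standard time, UTC−10:00.
05:30 UTC − 10h = 19:30 local (rolling into the previous day, 19 March 2028).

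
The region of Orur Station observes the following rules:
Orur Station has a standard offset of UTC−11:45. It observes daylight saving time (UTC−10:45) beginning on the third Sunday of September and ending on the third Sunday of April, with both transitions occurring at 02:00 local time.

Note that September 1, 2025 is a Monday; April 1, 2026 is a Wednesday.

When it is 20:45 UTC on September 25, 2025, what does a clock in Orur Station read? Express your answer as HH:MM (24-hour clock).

10:00

1 September 2025 is a Monday, so the first Sunday is September 7 and the third is September 21.
1 April 2026 is a Wednesday, so the first Sunday is April 5 and the third is April 19.
At the standard offset (UTC−11:45), 20:45 UTC − 11h45m = 09:00 Orur Station standard time.
Daylight saving runs 21 September 2025 – 19 April 2026; the standard-time date in Orur Station, September 25, 2025, is inside that window, so Orur Station is at UTC−10:45.
20:45 UTC − 10h45m = 10:00 local.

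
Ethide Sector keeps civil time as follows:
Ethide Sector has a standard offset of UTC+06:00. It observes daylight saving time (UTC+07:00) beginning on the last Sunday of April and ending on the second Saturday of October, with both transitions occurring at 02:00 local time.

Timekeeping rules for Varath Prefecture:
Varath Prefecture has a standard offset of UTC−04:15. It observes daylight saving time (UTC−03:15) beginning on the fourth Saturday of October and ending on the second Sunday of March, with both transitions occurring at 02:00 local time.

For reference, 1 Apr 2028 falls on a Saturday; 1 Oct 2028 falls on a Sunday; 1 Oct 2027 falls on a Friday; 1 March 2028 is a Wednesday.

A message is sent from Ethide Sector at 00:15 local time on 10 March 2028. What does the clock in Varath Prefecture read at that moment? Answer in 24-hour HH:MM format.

15:00

1 April 2028 is a Saturday, so Sundays fall on 2, 9, 16, 23, 30; the last is April 30.
1 October 2028 is a Sunday, so the first Saturday is October 7 and the second is October 14.
10 March 2028 is outside the daylight-saving period (30 April – 14 October), so Ethide Sector is on standard time, UTC+06:00.
00:15 Ethide Sector − 6h = 18:15 UTC (rolling into the previous day, 9 March 2028).
1 October 2027 is a Friday, so the first Saturday is October 2 and the fourth is October 23.
1 March 2028 is a Wednesday, so the first Sunday is March 5 and the second is March 12.
At the standard offset (UTC−04:15), 18:15 UTC − 4h15m = 14:00 Varath Prefecture standard time.
The standard-time date in Varath Prefecture, 9 March 2028, falls between 23 October 2027 and 12 March 2028, so daylight saving is in effect and Varath Prefecture is at UTC−03:15.
18:15 UTC − 3h15m = 15:00 Varath Prefecture.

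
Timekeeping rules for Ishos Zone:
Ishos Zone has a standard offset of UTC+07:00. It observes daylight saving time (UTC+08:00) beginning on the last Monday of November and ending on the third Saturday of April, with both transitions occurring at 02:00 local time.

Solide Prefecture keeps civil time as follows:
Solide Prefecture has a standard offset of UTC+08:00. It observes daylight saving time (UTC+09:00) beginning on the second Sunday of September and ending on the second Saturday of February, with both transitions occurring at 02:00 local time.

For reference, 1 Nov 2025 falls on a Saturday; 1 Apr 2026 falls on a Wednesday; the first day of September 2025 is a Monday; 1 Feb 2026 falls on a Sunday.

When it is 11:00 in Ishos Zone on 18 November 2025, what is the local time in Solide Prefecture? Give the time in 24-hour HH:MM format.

1 November 2025 is a Saturday, so Mondays fall on 3, 10, 17, 24; the last is November 24.
1 April 2026 is a Wednesday, so the first Saturday is April 4 and the third is April 18.
18 November 2025 is outside the daylight-saving period (24 November 2025 – 18 April 2026), so Ishos Zone is on standard time, UTC+07:00.
11:00 Ishos Zone − 7h = 04:00 UTC.
1 September 2025 is a Monday, so the first Sunday is September 7 and the second is September 14.
1 February 2026 is a Sunday, so the first Saturday is February 7 and the second is February 14.
At the standard offset (UTC+08:00), 04:00 UTC + 8h = 12:00 Solide Prefecture standard time.
The standard-time date in Solide Prefecture, 18 November 2025, falls between 14 September 2025 and 14 February 2026, so daylight saving is in effect and Solide Prefecture is at UTC+09:00.
04:00 UTC + 9h = 13:00 Solide Prefecture.

13:00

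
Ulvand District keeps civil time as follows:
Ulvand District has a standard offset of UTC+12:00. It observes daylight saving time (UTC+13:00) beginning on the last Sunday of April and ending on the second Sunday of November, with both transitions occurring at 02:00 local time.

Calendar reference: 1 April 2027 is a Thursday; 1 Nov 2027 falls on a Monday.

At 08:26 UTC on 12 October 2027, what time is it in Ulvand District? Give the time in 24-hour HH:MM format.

21:26

1 April 2027 is a Thursday, so Sundays fall on 4, 11, 18, 25; the last is April 25.
1 November 2027 is a Monday, so the first Sunday is November 7 and the second is November 14.
At the standard offset (UTC+12:00), 08:26 UTC + 12h = 20:26 Ulvand District standard time.
The standard-time date in Ulvand District, 12 October 2027, falls between 25 April and 14 November, so daylight saving is in effect and Ulvand District is at UTC+13:00.
08:26 UTC + 13h = 21:26 local.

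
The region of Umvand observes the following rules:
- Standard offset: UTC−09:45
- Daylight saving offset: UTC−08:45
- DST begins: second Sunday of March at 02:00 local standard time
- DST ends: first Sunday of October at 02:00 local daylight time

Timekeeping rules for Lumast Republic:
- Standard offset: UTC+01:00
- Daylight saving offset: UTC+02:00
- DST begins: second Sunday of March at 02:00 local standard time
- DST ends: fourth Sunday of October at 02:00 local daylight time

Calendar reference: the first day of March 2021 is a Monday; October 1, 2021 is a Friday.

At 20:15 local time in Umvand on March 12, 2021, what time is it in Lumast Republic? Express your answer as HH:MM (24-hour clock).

1 March 2021 is a Monday, so the first Sunday is March 7 and the second is March 14.
1 October 2021 is a Friday, so the first Sunday is October 3.
March 12, 2021 is outside the daylight-saving period (14 March – 3 October), so Umvand is on standard time, UTC−09:45.
20:15 Umvand + 9h45m = 06:00 UTC (rolling into the next day, 13 March 2021).
1 March 2021 is a Monday, so the first Sunday is March 7 and the second is March 14.
1 October 2021 is a Friday, so the first Sunday is October 3 and the fourth is October 24.
At the standard offset (UTC+01:00), 06:00 UTC + 1h = 07:00 Lumast Republic standard time.
The standard-time date in Lumast Republic, March 13, 2021, is outside the daylight-saving period (14 March – 24 October), so Lumast Republic is on standard time, UTC+01:00.
06:00 UTC + 1h = 07:00 Lumast Republic.

07:00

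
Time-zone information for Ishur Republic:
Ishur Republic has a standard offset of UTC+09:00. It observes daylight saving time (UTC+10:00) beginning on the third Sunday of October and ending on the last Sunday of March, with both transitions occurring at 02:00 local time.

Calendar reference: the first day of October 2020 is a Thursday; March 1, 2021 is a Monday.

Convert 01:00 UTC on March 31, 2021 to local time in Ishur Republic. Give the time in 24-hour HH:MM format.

1 October 2020 is a Thursday, so the first Sunday is October 4 and the third is October 18.
1 March 2021 is a Monday, so Sundays fall on 7, 14, 21, 28; the last is March 28.
At the standard offset (UTC+09:00), 01:00 UTC + 9h = 10:00 Ishur Republic standard time.
The standard-time date in Ishur Republic, March 31, 2021, is outside the daylight-saving period (18 October 2020 – 28 March 2021), so Ishur Republic is on standard time, UTC+09:00.
01:00 UTC + 9h = 10:00 local.

10:00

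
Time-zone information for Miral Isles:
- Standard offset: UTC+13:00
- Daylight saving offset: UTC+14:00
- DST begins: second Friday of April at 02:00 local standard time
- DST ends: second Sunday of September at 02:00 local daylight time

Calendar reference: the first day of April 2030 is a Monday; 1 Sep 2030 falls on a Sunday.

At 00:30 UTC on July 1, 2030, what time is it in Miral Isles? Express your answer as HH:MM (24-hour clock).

1 April 2030 is a Monday, so the first Friday is April 5 and the second is April 12.
1 September 2030 is a Sunday, so the first Sunday is September 1 and the second is September 8.
At the standard offset (UTC+13:00), 00:30 UTC + 13h = 13:30 Miral Isles standard time.
Daylight saving runs 12 April – 8 September; the standard-time date in Miral Isles, July 1, 2030, is inside that window, so Miral Isles is at UTC+14:00.
00:30 UTC + 14h = 14:30 local.

14:30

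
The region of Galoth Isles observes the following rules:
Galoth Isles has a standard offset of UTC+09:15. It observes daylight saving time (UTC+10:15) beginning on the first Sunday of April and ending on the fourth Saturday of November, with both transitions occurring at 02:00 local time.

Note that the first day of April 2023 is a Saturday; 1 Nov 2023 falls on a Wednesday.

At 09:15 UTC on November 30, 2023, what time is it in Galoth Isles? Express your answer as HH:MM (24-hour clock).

18:30

1 April 2023 is a Saturday, so the first Sunday is April 2.
1 November 2023 is a Wednesday, so the first Saturday is November 4 and the fourth is November 25.
At the standard offset (UTC+09:15), 09:15 UTC + 9h15m = 18:30 Galoth Isles standard time.
Daylight saving runs 2 April – 25 November; the standard-time date in Galoth Isles, November 30, 2023, is outside that window, so Galoth Isles is on standard time at UTC+09:15.
09:15 UTC + 9h15m = 18:30 local.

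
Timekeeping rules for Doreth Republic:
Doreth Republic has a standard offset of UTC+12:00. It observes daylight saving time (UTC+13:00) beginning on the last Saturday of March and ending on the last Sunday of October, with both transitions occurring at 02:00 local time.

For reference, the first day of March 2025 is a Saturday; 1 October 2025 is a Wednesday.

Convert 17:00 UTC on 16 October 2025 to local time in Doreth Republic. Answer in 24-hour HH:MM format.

1 March 2025 is a Saturday, so Saturdays fall on 1, 8, 15, 22, 29; the last is March 29.
1 October 2025 is a Wednesday, so Sundays fall on 5, 12, 19, 26; the last is October 26.
At the standard offset (UTC+12:00), 17:00 UTC + 12h = 05:00 Doreth Republic standard time (rolling into the next day, 17 October 2025).
The standard-time date in Doreth Republic, 17 October 2025, lies within the daylight-saving period (29 March – 26 October), so Doreth Republic is on daylight time, UTC+13:00.
17:00 UTC + 13h = 06:00 local (rolling into the next day, 17 October 2025).

06:00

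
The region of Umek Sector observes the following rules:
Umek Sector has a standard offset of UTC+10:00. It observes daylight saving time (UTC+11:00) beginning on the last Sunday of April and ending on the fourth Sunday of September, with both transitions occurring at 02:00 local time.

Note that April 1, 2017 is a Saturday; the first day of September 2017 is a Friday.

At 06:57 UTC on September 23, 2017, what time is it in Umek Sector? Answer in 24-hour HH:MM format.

17:57

1 April 2017 is a Saturday, so Sundays fall on 2, 9, 16, 23, 30; the last is April 30.
1 September 2017 is a Friday, so the first Sunday is September 3 and the fourth is September 24.
At the standard offset (UTC+10:00), 06:57 UTC + 10h = 16:57 Umek Sector standard time.
Daylight saving runs 30 April – 24 September; the standard-time date in Umek Sector, September 23, 2017, is inside that window, so Umek Sector is at UTC+11:00.
06:57 UTC + 11h = 17:57 local.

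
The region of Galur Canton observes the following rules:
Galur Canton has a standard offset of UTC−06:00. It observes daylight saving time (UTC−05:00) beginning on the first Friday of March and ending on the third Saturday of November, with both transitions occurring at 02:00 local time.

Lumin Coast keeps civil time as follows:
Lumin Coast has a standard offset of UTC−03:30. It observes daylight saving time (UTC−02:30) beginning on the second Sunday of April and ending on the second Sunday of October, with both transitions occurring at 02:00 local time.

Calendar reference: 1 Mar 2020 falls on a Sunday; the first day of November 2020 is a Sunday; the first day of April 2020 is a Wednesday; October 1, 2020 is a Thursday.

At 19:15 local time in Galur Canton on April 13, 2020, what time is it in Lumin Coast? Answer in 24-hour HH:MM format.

1 March 2020 is a Sunday, so the first Friday is March 6.
1 November 2020 is a Sunday, so the first Saturday is November 7 and the third is November 21.
Daylight saving runs 6 March – 21 November; April 13, 2020 is inside that window, so Galur Canton is at UTC−05:00.
19:15 Galur Canton + 5h = 00:15 UTC (rolling into the next day, 14 April 2020).
1 April 2020 is a Wednesday, so the first Sunday is April 5 and the second is April 12.
1 October 2020 is a Thursday, so the first Sunday is October 4 and the second is October 11.
At the standard offset (UTC−03:30), 00:15 UTC − 3h30m = 20:45 Lumin Coast standard time (rolling into the previous day, 13 April 2020).
The standard-time date in Lumin Coast, April 13, 2020, lies within the daylight-saving period (12 April – 11 October), so Lumin Coast is on daylight time, UTC−02:30.
00:15 UTC − 2h30m = 21:45 Lumin Coast (rolling into the previous day, 13 April 2020).

21:45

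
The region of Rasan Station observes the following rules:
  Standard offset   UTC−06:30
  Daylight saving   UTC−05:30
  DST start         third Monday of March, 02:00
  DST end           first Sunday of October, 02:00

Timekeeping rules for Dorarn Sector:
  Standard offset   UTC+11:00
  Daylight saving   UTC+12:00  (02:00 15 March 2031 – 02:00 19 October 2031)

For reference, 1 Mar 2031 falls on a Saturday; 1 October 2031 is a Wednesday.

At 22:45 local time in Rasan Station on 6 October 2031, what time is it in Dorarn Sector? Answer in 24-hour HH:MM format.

17:15

1 March 2031 is a Saturday, so the first Monday is March 3 and the third is March 17.
1 October 2031 is a Wednesday, so the first Sunday is October 5.
Daylight saving runs 17 March – 5 October; 6 October 2031 is outside that window, so Rasan Station is on standard time at UTC−06:30.
22:45 Rasan Station + 6h30m = 05:15 UTC (rolling into the next day, 7 October 2031).
At the standard offset (UTC+11:00), 05:15 UTC + 11h = 16:15 Dorarn Sector standard time.
The standard-time date in Dorarn Sector, 7 October 2031, lies within the daylight-saving period (15 March – 19 October), so Dorarn Sector is on daylight time, UTC+12:00.
05:15 UTC + 12h = 17:15 Dorarn Sector.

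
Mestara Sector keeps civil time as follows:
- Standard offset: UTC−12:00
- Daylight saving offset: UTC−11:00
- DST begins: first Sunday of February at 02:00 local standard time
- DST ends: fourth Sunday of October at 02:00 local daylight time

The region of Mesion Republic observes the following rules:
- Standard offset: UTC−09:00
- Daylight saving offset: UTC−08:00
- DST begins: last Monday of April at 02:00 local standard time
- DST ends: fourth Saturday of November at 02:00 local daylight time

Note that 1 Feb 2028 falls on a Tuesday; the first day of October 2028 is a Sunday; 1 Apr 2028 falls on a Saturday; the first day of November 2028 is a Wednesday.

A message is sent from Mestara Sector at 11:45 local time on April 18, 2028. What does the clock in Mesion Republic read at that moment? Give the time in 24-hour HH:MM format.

1 February 2028 is a Tuesday, so the first Sunday is February 6.
1 October 2028 is a Sunday, so the first Sunday is October 1 and the fourth is October 22.
Daylight saving runs 6 February – 22 October; April 18, 2028 is inside that window, so Mestara Sector is at UTC−11:00.
11:45 Mestara Sector + 11h = 22:45 UTC.
1 April 2028 is a Saturday, so Mondays fall on 3, 10, 17, 24; the last is April 24.
1 November 2028 is a Wednesday, so the first Saturday is November 4 and the fourth is November 25.
At the standard offset (UTC−09:00), 22:45 UTC − 9h = 13:45 Mesion Republic standard time.
The standard-time date in Mesion Republic, April 18, 2028, does not fall between 24 April and 25 November, so daylight saving is not in effect and Mesion Republic is at UTC−09:00.
22:45 UTC − 9h = 13:45 Mesion Republic.

13:45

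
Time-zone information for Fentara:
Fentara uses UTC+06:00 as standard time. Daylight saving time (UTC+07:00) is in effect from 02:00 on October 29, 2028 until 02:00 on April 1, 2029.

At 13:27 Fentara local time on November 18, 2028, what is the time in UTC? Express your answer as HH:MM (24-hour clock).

Daylight saving runs 29 October 2028 – 1 April 2029; November 18, 2028 is inside that window, so Fentara is at UTC+07:00.
13:27 local − 7h = 06:27 UTC.

06:27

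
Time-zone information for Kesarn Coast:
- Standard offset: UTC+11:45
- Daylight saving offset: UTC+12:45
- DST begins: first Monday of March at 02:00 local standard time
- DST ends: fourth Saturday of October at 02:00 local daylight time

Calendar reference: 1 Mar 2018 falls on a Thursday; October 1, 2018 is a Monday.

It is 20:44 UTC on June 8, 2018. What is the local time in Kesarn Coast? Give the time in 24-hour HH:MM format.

1 March 2018 is a Thursday, so the first Monday is March 5.
1 October 2018 is a Monday, so the first Saturday is October 6 and the fourth is October 27.
At the standard offset (UTC+11:45), 20:44 UTC + 11h45m = 08:29 Kesarn Coast standard time (rolling into the next day, 9 June 2018).
Daylight saving runs 5 March – 27 October; the standard-time date in Kesarn Coast, June 9, 2018, is inside that window, so Kesarn Coast is at UTC+12:45.
20:44 UTC + 12h45m = 09:29 local (rolling into the next day, 9 June 2018).

09:29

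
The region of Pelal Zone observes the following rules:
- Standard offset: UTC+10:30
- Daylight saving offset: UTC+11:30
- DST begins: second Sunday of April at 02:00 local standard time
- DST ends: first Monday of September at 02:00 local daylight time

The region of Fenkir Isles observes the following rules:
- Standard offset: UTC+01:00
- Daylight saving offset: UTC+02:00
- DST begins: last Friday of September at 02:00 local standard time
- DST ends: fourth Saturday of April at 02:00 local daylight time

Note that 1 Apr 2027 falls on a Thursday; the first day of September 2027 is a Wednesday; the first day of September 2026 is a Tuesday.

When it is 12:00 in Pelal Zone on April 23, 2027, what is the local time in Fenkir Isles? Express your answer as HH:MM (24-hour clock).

1 April 2027 is a Thursday, so the first Sunday is April 4 and the second is April 11.
1 September 2027 is a Wednesday, so the first Monday is September 6.
Daylight saving runs 11 April – 6 September; April 23, 2027 is inside that window, so Pelal Zone is at UTC+11:30.
12:00 Pelal Zone − 11h30m = 00:30 UTC.
1 September 2026 is a Tuesday, so Fridays fall on 4, 11, 18, 25; the last is September 25.
1 April 2027 is a Thursday, so the first Saturday is April 3 and the fourth is April 24.
At the standard offset (UTC+01:00), 00:30 UTC + 1h = 01:30 Fenkir Isles standard time.
Daylight saving runs 25 September 2026 – 24 April 2027; the standard-time date in Fenkir Isles, April 23, 2027, is inside that window, so Fenkir Isles is at UTC+02:00.
00:30 UTC + 2h = 02:30 Fenkir Isles.

02:30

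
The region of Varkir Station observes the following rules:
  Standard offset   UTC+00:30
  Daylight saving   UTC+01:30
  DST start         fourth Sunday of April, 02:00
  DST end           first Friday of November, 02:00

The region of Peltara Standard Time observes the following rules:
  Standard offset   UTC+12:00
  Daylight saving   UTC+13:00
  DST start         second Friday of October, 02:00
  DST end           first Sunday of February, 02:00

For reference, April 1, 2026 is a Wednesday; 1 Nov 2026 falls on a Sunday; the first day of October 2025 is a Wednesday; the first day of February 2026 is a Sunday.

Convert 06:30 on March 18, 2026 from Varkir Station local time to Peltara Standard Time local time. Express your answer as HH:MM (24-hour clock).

1 April 2026 is a Wednesday, so the first Sunday is April 5 and the fourth is April 26.
1 November 2026 is a Sunday, so the first Friday is November 6.
March 18, 2026 does not fall between 26 April and 6 November, so daylight saving is not in effect and Varkir Station is at UTC+00:30.
06:30 Varkir Station − 0h30m = 06:00 UTC.
1 October 2025 is a Wednesday, so the first Friday is October 3 and the second is October 10.
1 February 2026 is a Sunday, so the first Sunday is February 1.
At the standard offset (UTC+12:00), 06:00 UTC + 12h = 18:00 Peltara Standard Time standard time.
The standard-time date in Peltara Standard Time, March 18, 2026, does not fall between 10 October 2025 and 1 February 2026, so daylight saving is not in effect and Peltara Standard Time is at UTC+12:00.
06:00 UTC + 12h = 18:00 Peltara Standard Time.

18:00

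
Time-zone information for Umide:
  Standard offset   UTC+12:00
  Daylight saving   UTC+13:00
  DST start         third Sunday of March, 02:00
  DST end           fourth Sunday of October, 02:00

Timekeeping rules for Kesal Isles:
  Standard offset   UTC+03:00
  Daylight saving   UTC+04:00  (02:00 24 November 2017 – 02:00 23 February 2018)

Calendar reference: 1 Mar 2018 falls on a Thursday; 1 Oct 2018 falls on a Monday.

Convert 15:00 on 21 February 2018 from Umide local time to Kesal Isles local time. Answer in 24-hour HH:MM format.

1 March 2018 is a Thursday, so the first Sunday is March 4 and the third is March 18.
1 October 2018 is a Monday, so the first Sunday is October 7 and the fourth is October 28.
21 February 2018 does not fall between 18 March and 28 October, so daylight saving is not in effect and Umide is at UTC+12:00.
15:00 Umide − 12h = 03:00 UTC.
At the standard offset (UTC+03:00), 03:00 UTC + 3h = 06:00 Kesal Isles standard time.
The standard-time date in Kesal Isles, 21 February 2018, falls between 24 November 2017 and 23 February 2018, so daylight saving is in effect and Kesal Isles is at UTC+04:00.
03:00 UTC + 4h = 07:00 Kesal Isles.

07:00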